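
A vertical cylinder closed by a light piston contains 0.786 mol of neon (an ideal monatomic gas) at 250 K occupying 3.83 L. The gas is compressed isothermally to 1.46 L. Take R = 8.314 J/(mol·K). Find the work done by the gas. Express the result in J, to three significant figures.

W ≈ -1580 J

Isothermal: W = nRT ln(V₂/V₁).
W = (0.786)(8.314)(250) × ln(1.46/3.83)
  = 1634 × -0.9644
W_by_gas = -1576 J.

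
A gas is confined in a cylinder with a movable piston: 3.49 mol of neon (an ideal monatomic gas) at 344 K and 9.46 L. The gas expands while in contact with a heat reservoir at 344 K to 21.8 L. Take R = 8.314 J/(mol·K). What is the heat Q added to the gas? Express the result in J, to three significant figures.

Isothermal ⇒ ΔU = 0, so Q = W = nRT ln(V₂/V₁).
Q = (3.49)(8.314)(344) ln(21.8/9.46) = 9981 × 0.8348 = 8333 J.

Q ≈ 8330 J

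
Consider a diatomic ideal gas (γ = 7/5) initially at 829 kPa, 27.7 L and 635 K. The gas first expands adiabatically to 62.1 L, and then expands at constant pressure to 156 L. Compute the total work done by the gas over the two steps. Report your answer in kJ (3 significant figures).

Step 1 (adiabatic): W = (P₁V₁ − P₂V₂)/(γ−1) = (22963 − 16626)/0.4 = 15843 J.
After step 1: P = 267.7 kPa, V = 62.1 L, T = 459.8 K.
Step 2 (isobaric): W = PΔV = (267.7 kPa)(156 − 62.1 L) = 25140 J.
W_total = 15843 + 25140 = 40983 J.

W_total ≈ 41.0 kJ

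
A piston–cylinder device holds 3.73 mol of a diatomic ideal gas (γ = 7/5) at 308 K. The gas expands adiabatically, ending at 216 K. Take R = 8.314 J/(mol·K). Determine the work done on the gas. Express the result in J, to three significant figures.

W ≈ -7130 J

Adiabatic ⇒ Q = 0, so W_by = −ΔU = nCᵥ(T₁ − T₂).
Cᵥ = 5R/2 = 20.79 J/(mol·K).
W = (3.73)(20.79)(308 − 216) = 7133 J.
Work on gas = −W_by = -7133 J.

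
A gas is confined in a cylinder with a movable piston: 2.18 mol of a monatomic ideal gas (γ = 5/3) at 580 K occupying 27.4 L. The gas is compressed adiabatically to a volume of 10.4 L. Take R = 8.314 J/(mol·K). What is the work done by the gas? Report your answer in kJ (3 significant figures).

Adiabatic: TV^(γ−1) = const with γ = 5/3.
T₂ = T₁ (V₁/V₂)^(γ−1) = 580 × (27.4/10.4)^0.667 = 580 × 1.908 = 1106 K.
W_by = nCᵥ(T₁ − T₂) = (2.18)(12.47)(580 − 1106) = -14311 J.

W ≈ -14.3 kJ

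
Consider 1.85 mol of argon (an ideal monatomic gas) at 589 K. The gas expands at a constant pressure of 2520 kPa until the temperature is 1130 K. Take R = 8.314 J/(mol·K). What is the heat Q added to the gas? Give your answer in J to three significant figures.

Q ≈ 20800 J

Isobaric: W = nRΔT = (1.85)(8.314)(541) = 8321 J.
ΔU = nCᵥΔT with Cᵥ = 3R/2: ΔU = (1.85)(12.47)(541) = 12482 J.
Q = ΔU + W = 12482 + 8321 = 20803 J.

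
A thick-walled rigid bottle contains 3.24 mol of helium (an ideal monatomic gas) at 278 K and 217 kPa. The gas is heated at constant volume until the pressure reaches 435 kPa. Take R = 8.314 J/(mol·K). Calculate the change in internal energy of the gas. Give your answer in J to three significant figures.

ΔU ≈ 11300 J

Constant volume ⇒ W = 0, so Q = ΔU = nCᵥΔT with Cᵥ = 3R/2 = 12.47 J/(mol·K).
At constant V, T₂/T₁ = P₂/P₁ ⇒ ΔT = T₁(P₂/P₁ − 1) = 278·(435/217 − 1) = 279.3 K.
ΔU = (3.24)(12.47)(279.3) = 11285 J.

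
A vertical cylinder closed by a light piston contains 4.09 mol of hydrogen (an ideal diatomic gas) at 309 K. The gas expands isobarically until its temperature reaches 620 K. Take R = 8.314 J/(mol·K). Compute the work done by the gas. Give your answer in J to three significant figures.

W ≈ 10600 J

Isobaric: W = P ΔV = nR ΔT.
W = (4.09)(8.314)(620 − 309) = 10575 J.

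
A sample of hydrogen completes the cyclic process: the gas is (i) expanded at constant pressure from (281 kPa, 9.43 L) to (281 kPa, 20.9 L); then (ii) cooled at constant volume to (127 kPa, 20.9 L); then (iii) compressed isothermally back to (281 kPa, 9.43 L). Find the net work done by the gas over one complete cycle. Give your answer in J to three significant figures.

W_net ≈ 1110 J

Leg (i): W = PΔV = (281)(20.9 − 9.43) = 3223 J.
Leg (ii): W = 0.
Leg (iii): W = PᵢVᵢ ln(V_f/Vᵢ) = (2654) ln(9.43/20.9) = -2112 J.
W_net = 3223 − 2112 = 1111 J.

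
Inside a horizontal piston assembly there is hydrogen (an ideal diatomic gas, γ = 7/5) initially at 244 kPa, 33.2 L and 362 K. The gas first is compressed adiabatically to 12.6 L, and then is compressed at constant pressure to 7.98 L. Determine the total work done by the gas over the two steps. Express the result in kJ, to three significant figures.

Step 1 (adiabatic): W = (P₁V₁ − P₂V₂)/(γ−1) = (8101 − 11935)/0.4 = -9586 J.
After step 1: P = 947.2 kPa, V = 12.6 L, T = 533.4 K.
Step 2 (isobaric): W = PΔV = (947.2 kPa)(7.98 − 12.6 L) = -4376 J.
W_total = -9586 − 4376 = -13963 J.

W_total ≈ -14.0 kJ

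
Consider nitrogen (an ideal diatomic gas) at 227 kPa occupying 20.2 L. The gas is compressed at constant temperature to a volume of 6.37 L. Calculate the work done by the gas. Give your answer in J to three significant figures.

Isothermal: W = nRT ln(V₂/V₁) = P₁V₁ ln(V₂/V₁).
P₁V₁ = (227 kPa)(20.2 L) = 4585 J.
W = 4585 × ln(6.37/20.2) = 4585 × -1.154
W_by_gas = -5292 J.

W ≈ -5290 J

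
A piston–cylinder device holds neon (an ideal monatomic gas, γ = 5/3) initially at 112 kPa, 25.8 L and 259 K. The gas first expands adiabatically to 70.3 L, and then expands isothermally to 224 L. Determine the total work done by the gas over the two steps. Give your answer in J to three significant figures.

W_total ≈ 3830 J

Step 1 (adiabatic): W = (P₁V₁ − P₂V₂)/(γ−1) = (2890 − 1481)/0.667 = 2113 J.
After step 1: P = 21.07 kPa, V = 70.3 L, T = 132.8 K.
Step 2 (isothermal): W = P₁V₁ ln(V₂/V₁) = (1481) ln(224/70.3) = 1717 J.
W_total = 2113 + 1717 = 3829 J.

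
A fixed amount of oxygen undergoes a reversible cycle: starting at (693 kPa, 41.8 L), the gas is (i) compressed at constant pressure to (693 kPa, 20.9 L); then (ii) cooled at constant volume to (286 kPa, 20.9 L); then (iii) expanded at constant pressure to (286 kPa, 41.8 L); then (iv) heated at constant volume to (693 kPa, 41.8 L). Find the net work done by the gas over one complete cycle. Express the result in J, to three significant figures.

W_net ≈ -8510 J

Constant-volume legs do no work.
W(i) = (693)(20.9 − 41.8) = -14484 J; W(iii) = (286)(41.8 − 20.9) = 5977 J.
W_net = -14484 + 5977 = -8506 J (the counter-clockwise enclosed area).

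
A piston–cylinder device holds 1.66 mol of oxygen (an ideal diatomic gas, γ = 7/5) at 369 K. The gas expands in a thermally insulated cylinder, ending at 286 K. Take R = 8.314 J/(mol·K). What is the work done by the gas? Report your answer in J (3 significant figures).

Adiabatic ⇒ Q = 0, so W_by = −ΔU = nCᵥ(T₁ − T₂).
Cᵥ = 5R/2 = 20.79 J/(mol·K).
W = (1.66)(20.79)(369 − 286) = 2864 J.

W ≈ 2860 J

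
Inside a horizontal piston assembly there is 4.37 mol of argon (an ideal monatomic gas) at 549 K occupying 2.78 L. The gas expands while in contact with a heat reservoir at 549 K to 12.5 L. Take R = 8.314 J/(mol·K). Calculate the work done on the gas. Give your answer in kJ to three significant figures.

W ≈ -30.0 kJ

Isothermal: W = nRT ln(V₂/V₁).
W = (4.37)(8.314)(549) × ln(12.5/2.78)
  = 19946 × 1.503
W_by_gas = 29985 J; work on gas = −W_by = -29985 J.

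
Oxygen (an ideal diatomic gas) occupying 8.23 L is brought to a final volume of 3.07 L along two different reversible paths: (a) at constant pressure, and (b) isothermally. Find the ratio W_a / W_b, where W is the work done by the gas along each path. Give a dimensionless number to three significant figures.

W_a / W_b ≈ 0.636

Path (a) isobaric: W = P₁(V₂ − V₁) → W_a/(P₁V₁) = -0.627.
Path (b) isothermal: W = P₁V₁ ln(V₂/V₁) → W_b/(P₁V₁) = -0.9861.
W_a / W_b = -0.627 / -0.9861 = 0.6358.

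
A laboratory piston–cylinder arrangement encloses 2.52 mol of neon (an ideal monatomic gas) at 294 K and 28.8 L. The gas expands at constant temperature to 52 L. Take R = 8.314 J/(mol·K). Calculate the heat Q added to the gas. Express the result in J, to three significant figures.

Isothermal ⇒ ΔU = 0, so Q = W = nRT ln(V₂/V₁).
Q = (2.52)(8.314)(294) ln(52/28.8) = 6160 × 0.5909 = 3640 J.

Q ≈ 3640 J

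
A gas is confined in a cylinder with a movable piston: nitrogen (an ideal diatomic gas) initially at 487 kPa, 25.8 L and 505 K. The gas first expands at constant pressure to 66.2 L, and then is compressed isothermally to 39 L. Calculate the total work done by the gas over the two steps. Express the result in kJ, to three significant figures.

Step 1 (isobaric): W = PΔV = (487 kPa)(66.2 − 25.8 L) = 19675 J.
After step 1: P = 487 kPa, V = 66.2 L, T = 1296 K.
Step 2 (isothermal): W = P₁V₁ ln(V₂/V₁) = (32239) ln(39/66.2) = -17058 J.
W_total = 19675 − 17058 = 2616 J.

W_total ≈ 2.62 kJ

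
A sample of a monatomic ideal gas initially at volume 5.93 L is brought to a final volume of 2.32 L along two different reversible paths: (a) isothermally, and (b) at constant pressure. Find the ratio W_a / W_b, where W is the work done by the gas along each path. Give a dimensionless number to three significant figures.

W_a / W_b ≈ 1.54

Path (a) isothermal: W = P₁V₁ ln(V₂/V₁) → W_a/(P₁V₁) = -0.9385.
Path (b) isobaric: W = P₁(V₂ − V₁) → W_b/(P₁V₁) = -0.6088.
W_a / W_b = -0.9385 / -0.6088 = 1.542.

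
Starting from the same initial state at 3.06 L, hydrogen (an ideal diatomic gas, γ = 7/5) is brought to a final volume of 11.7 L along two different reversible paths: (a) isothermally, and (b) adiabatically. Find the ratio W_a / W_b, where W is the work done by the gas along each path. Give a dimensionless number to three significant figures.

Path (a) isothermal: W = P₁V₁ ln(V₂/V₁) → W_a/(P₁V₁) = 1.341.
Path (b) adiabatic: W = P₁V₁(1 − (V₁/V₂)^(γ−1))/(γ−1) → W_b/(P₁V₁) = 1.038.
W_a / W_b = 1.341 / 1.038 = 1.292.

W_a / W_b ≈ 1.29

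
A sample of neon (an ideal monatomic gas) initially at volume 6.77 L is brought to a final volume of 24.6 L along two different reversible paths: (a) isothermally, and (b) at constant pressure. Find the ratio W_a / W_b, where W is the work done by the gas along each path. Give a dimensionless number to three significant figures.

W_a / W_b ≈ 0.490

Path (a) isothermal: W = P₁V₁ ln(V₂/V₁) → W_a/(P₁V₁) = 1.29.
Path (b) isobaric: W = P₁(V₂ − V₁) → W_b/(P₁V₁) = 2.634.
W_a / W_b = 1.29 / 2.634 = 0.4899.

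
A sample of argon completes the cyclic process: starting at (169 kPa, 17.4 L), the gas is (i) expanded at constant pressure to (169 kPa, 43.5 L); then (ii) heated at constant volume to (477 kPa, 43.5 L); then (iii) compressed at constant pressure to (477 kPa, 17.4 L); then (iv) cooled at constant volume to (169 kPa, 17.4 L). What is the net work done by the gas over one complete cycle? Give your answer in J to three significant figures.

Constant-volume legs do no work.
W(i) = (169)(43.5 − 17.4) = 4411 J; W(iii) = (477)(17.4 − 43.5) = -12450 J.
W_net = 4411 − 12450 = -8039 J (the counter-clockwise enclosed area).

W_net ≈ -8040 J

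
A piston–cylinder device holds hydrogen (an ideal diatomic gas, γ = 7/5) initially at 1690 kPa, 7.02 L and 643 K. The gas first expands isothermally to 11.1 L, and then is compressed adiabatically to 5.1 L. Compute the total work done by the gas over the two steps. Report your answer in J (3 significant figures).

W_total ≈ -5390 J

Step 1 (isothermal): W = P₁V₁ ln(V₂/V₁) = (11864) ln(11.1/7.02) = 5436 J.
After step 1: P = 1069 kPa, V = 11.1 L, T = 643 K.
Step 2 (adiabatic): W = (P₁V₁ − P₂V₂)/(γ−1) = (11864 − 16193)/0.4 = -10823 J.
W_total = 5436 − 10823 = -5387 J.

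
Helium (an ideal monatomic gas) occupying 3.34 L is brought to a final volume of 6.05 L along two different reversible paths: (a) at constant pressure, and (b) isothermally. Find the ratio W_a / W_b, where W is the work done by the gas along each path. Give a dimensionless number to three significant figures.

Path (a) isobaric: W = P₁(V₂ − V₁) → W_a/(P₁V₁) = 0.8114.
Path (b) isothermal: W = P₁V₁ ln(V₂/V₁) → W_b/(P₁V₁) = 0.5941.
W_a / W_b = 0.8114 / 0.5941 = 1.366.

W_a / W_b ≈ 1.37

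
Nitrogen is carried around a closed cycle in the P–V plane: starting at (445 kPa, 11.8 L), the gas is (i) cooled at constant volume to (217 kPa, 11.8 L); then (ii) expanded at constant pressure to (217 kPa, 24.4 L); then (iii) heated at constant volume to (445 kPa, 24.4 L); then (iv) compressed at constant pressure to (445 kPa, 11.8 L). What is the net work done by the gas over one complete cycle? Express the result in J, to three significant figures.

Constant-volume legs do no work.
W(ii) = (217)(24.4 − 11.8) = 2734 J; W(iv) = (445)(11.8 − 24.4) = -5607 J.
W_net = 2734 − 5607 = -2873 J (the counter-clockwise enclosed area).

W_net ≈ -2870 J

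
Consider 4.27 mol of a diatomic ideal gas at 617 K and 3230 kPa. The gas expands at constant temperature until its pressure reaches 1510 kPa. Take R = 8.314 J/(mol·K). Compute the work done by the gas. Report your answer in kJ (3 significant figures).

W ≈ 16.7 kJ

Isothermal process: W = nRT ln(V₂/V₁) = nRT ln(P₁/P₂).
W = (4.27)(8.314)(617) × ln(3230/1510)
  = 21904 × ln(2.139) = 21904 × 0.7604
W_by_gas = 16655 J.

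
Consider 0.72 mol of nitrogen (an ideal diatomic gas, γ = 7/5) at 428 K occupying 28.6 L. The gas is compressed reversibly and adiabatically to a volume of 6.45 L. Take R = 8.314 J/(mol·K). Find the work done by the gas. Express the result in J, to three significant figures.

W ≈ -5220 J

Adiabatic: TV^(γ−1) = const with γ = 7/5.
T₂ = T₁ (V₁/V₂)^(γ−1) = 428 × (28.6/6.45)^0.4 = 428 × 1.814 = 776.5 K.
W_by = nCᵥ(T₁ − T₂) = (0.72)(20.79)(428 − 776.5) = -5216 J.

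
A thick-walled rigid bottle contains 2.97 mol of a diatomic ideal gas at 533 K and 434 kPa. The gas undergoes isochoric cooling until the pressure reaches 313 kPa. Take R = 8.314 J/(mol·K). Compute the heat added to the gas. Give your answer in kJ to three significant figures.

Constant volume ⇒ W = 0, so Q = ΔU = nCᵥΔT with Cᵥ = 5R/2 = 20.79 J/(mol·K).
At constant V, T₂/T₁ = P₂/P₁ ⇒ ΔT = T₁(P₂/P₁ − 1) = 533·(313/434 − 1) = -148.6 K.
ΔU = (2.97)(20.79)(-148.6) = -9173 J.

Q ≈ -9.17 kJ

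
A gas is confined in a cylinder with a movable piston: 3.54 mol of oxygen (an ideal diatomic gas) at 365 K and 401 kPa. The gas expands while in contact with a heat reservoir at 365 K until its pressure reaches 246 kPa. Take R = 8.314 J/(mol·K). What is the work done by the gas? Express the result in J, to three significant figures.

W ≈ 5250 J

Isothermal process: W = nRT ln(V₂/V₁) = nRT ln(P₁/P₂).
W = (3.54)(8.314)(365) × ln(401/246)
  = 10743 × ln(1.63) = 10743 × 0.4886
W_by_gas = 5249 J.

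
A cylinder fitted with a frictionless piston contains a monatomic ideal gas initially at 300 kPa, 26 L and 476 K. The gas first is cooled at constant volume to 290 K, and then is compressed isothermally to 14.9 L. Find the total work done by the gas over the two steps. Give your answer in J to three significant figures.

W_total ≈ -2650 J

Step 1 (isochoric): W = 0 (constant volume).
After step 1: P = 182.8 kPa (V unchanged).
Step 2 (isothermal): W = P₁V₁ ln(V₂/V₁) = (4752) ln(14.9/26) = -2646 J.
W_total = 0 − 2646 = -2646 J.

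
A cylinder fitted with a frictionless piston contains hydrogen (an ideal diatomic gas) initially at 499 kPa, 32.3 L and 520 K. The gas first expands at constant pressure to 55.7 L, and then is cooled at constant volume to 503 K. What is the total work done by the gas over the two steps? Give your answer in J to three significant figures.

Step 1 (isobaric): W = PΔV = (499 kPa)(55.7 − 32.3 L) = 11677 J.
Step 2 (isochoric): W = 0 (constant volume).
W_total = 11677 + 0 = 11677 J.

W_total ≈ 11700 J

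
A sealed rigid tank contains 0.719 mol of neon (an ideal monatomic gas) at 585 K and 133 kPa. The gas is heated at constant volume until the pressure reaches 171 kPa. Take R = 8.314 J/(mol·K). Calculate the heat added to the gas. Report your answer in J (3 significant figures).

Constant volume ⇒ W = 0, so Q = ΔU = nCᵥΔT with Cᵥ = 3R/2 = 12.47 J/(mol·K).
At constant V, T₂/T₁ = P₂/P₁ ⇒ ΔT = T₁(P₂/P₁ − 1) = 585·(171/133 − 1) = 167.1 K.
ΔU = (0.719)(12.47)(167.1) = 1499 J.

Q ≈ 1500 J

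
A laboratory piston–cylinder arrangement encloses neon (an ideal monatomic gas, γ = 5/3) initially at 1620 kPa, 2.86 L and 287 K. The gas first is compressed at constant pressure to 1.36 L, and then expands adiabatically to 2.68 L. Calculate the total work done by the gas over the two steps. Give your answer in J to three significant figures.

W_total ≈ -1230 J

Step 1 (isobaric): W = PΔV = (1620 kPa)(1.36 − 2.86 L) = -2430 J.
After step 1: P = 1620 kPa, V = 1.36 L, T = 136.5 K.
Step 2 (adiabatic): W = (P₁V₁ − P₂V₂)/(γ−1) = (2203 − 1402)/0.667 = 1202 J.
W_total = -2430 + 1202 = -1228 J.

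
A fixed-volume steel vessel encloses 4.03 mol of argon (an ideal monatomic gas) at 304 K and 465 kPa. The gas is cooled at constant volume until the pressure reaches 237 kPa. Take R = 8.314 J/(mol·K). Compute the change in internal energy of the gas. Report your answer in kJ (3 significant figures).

Constant volume ⇒ W = 0, so Q = ΔU = nCᵥΔT with Cᵥ = 3R/2 = 12.47 J/(mol·K).
At constant V, T₂/T₁ = P₂/P₁ ⇒ ΔT = T₁(P₂/P₁ − 1) = 304·(237/465 − 1) = -149.1 K.
ΔU = (4.03)(12.47)(-149.1) = -7491 J.

ΔU ≈ -7.49 kJ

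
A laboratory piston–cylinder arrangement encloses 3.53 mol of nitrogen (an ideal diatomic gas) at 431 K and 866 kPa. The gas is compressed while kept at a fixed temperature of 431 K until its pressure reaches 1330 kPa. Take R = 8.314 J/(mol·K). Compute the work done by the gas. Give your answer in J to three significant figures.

Isothermal process: W = nRT ln(V₂/V₁) = nRT ln(P₁/P₂).
W = (3.53)(8.314)(431) × ln(866/1330)
  = 12649 × ln(0.6511) = 12649 × -0.429
W_by_gas = -5427 J.

W ≈ -5430 J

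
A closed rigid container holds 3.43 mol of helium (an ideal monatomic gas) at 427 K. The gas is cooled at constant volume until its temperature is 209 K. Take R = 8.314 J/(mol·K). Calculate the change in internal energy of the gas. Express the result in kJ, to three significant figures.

Constant volume ⇒ W = 0, so Q = ΔU = nCᵥΔT with Cᵥ = 3R/2 = 12.47 J/(mol·K).
ΔU = (3.43)(12.47)(209 − 427) = -9325 J.

ΔU ≈ -9.33 kJ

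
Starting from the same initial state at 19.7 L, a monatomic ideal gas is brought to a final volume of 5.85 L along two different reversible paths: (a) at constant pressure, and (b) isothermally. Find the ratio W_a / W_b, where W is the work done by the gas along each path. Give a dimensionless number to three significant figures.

Path (a) isobaric: W = P₁(V₂ − V₁) → W_a/(P₁V₁) = -0.703.
Path (b) isothermal: W = P₁V₁ ln(V₂/V₁) → W_b/(P₁V₁) = -1.214.
W_a / W_b = -0.703 / -1.214 = 0.579.

W_a / W_b ≈ 0.579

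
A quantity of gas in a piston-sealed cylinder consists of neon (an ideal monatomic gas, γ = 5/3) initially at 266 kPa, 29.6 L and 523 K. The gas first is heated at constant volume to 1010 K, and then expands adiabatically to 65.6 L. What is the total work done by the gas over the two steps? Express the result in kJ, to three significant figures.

W_total ≈ 9.39 kJ

Step 1 (isochoric): W = 0 (constant volume).
After step 1: P = 513.7 kPa (V unchanged).
Step 2 (adiabatic): W = (P₁V₁ − P₂V₂)/(γ−1) = (15205 − 8945)/0.667 = 9390 J.
W_total = 0 + 9390 = 9390 J.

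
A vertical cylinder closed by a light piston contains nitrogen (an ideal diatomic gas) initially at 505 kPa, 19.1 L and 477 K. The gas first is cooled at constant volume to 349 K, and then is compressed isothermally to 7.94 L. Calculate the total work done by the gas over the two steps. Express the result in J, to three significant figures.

W_total ≈ -6190 J

Step 1 (isochoric): W = 0 (constant volume).
After step 1: P = 369.5 kPa (V unchanged).
Step 2 (isothermal): W = P₁V₁ ln(V₂/V₁) = (7057) ln(7.94/19.1) = -6195 J.
W_total = 0 − 6195 = -6195 J.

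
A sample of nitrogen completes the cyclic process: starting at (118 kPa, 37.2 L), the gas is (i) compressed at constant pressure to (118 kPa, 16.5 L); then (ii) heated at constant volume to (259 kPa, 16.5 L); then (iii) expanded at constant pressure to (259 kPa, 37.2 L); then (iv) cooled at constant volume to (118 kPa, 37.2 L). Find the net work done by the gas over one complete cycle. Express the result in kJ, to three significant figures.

Constant-volume legs do no work.
W(i) = (118)(16.5 − 37.2) = -2443 J; W(iii) = (259)(37.2 − 16.5) = 5361 J.
W_net = -2443 + 5361 = 2919 J (the clockwise enclosed area).

W_net ≈ 2.92 kJ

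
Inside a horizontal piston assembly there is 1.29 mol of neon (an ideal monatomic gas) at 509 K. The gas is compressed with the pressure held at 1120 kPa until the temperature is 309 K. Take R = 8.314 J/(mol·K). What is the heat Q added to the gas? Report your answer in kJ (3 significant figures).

Q ≈ -5.36 kJ

Isobaric: W = nRΔT = (1.29)(8.314)(-200) = -2145 J.
ΔU = nCᵥΔT with Cᵥ = 3R/2: ΔU = (1.29)(12.47)(-200) = -3218 J.
Q = ΔU + W = -3218 − 2145 = -5363 J.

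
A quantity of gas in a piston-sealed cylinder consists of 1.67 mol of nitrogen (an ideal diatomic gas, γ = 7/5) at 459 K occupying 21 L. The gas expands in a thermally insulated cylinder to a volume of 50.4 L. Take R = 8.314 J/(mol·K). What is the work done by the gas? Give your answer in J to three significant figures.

W ≈ 4710 J

Adiabatic: TV^(γ−1) = const with γ = 7/5.
T₂ = T₁ (V₁/V₂)^(γ−1) = 459 × (21/50.4)^0.4 = 459 × 0.7046 = 323.4 K.
W_by = nCᵥ(T₁ − T₂) = (1.67)(20.79)(459 − 323.4) = 4707 J.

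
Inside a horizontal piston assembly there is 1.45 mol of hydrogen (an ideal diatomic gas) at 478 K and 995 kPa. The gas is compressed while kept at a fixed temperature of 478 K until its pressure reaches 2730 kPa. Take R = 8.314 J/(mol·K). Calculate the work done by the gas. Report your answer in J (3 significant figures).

W ≈ -5820 J

Isothermal process: W = nRT ln(V₂/V₁) = nRT ln(P₁/P₂).
W = (1.45)(8.314)(478) × ln(995/2730)
  = 5762 × ln(0.3645) = 5762 × -1.009
W_by_gas = -5816 J.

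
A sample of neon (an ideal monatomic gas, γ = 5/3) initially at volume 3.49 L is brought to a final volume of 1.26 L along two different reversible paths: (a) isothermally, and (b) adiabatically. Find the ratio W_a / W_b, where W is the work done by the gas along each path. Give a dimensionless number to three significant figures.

W_a / W_b ≈ 0.699

Path (a) isothermal: W = P₁V₁ ln(V₂/V₁) → W_a/(P₁V₁) = -1.019.
Path (b) adiabatic: W = P₁V₁(1 − (V₁/V₂)^(γ−1))/(γ−1) → W_b/(P₁V₁) = -1.458.
W_a / W_b = -1.019 / -1.458 = 0.6986.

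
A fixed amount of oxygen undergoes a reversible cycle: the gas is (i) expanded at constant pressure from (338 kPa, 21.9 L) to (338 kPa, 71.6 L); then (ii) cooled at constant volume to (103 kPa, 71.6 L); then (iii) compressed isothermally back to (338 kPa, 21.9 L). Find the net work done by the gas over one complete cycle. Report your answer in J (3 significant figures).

W_net ≈ 8060 J

Leg (i): W = PΔV = (338)(71.6 − 21.9) = 16799 J.
Leg (ii): W = 0.
Leg (iii): W = PᵢVᵢ ln(V_f/Vᵢ) = (7375) ln(21.9/71.6) = -8736 J.
W_net = 16799 − 8736 = 8062 J.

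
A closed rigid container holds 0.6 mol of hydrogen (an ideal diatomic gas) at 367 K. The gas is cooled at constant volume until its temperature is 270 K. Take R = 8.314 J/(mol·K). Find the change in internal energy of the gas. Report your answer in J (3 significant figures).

ΔU ≈ -1210 J

Constant volume ⇒ W = 0, so Q = ΔU = nCᵥΔT with Cᵥ = 5R/2 = 20.79 J/(mol·K).
ΔU = (0.6)(20.79)(270 − 367) = -1210 J.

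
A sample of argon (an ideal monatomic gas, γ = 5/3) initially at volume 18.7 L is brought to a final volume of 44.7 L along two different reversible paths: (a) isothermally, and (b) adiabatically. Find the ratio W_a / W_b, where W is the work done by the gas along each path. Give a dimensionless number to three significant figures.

Path (a) isothermal: W = P₁V₁ ln(V₂/V₁) → W_a/(P₁V₁) = 0.8714.
Path (b) adiabatic: W = P₁V₁(1 − (V₁/V₂)^(γ−1))/(γ−1) → W_b/(P₁V₁) = 0.661.
W_a / W_b = 0.8714 / 0.661 = 1.318.

W_a / W_b ≈ 1.32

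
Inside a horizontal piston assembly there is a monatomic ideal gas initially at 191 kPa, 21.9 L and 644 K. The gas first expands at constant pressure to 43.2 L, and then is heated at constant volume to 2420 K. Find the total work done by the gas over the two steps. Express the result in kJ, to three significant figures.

W_total ≈ 4.07 kJ

Step 1 (isobaric): W = PΔV = (191 kPa)(43.2 − 21.9 L) = 4068 J.
Step 2 (isochoric): W = 0 (constant volume).
W_total = 4068 + 0 = 4068 J.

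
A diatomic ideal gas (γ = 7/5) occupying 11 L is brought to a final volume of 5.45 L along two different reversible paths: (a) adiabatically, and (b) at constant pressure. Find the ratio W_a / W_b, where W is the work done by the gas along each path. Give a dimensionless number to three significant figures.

Path (a) adiabatic: W = P₁V₁(1 − (V₁/V₂)^(γ−1))/(γ−1) → W_a/(P₁V₁) = -0.8108.
Path (b) isobaric: W = P₁(V₂ − V₁) → W_b/(P₁V₁) = -0.5045.
W_a / W_b = -0.8108 / -0.5045 = 1.607.

W_a / W_b ≈ 1.61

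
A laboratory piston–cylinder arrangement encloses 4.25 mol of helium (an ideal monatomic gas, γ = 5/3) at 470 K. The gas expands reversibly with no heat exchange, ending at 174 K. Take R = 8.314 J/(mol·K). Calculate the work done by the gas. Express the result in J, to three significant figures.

Adiabatic ⇒ Q = 0, so W_by = −ΔU = nCᵥ(T₁ − T₂).
Cᵥ = 3R/2 = 12.47 J/(mol·K).
W = (4.25)(12.47)(470 − 174) = 15689 J.

W ≈ 15700 J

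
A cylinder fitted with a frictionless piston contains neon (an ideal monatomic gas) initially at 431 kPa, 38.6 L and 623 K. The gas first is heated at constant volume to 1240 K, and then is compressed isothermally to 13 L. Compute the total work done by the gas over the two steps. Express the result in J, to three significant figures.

W_total ≈ -36000 J

Step 1 (isochoric): W = 0 (constant volume).
After step 1: P = 857.8 kPa (V unchanged).
Step 2 (isothermal): W = P₁V₁ ln(V₂/V₁) = (33113) ln(13/38.6) = -36037 J.
W_total = 0 − 36037 = -36037 J.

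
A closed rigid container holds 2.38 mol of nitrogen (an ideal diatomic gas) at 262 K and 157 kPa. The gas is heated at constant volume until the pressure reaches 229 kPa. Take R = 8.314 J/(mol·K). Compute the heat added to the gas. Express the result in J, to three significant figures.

Q ≈ 5940 J

Constant volume ⇒ W = 0, so Q = ΔU = nCᵥΔT with Cᵥ = 5R/2 = 20.79 J/(mol·K).
At constant V, T₂/T₁ = P₂/P₁ ⇒ ΔT = T₁(P₂/P₁ − 1) = 262·(229/157 − 1) = 120.2 K.
ΔU = (2.38)(20.79)(120.2) = 5944 J.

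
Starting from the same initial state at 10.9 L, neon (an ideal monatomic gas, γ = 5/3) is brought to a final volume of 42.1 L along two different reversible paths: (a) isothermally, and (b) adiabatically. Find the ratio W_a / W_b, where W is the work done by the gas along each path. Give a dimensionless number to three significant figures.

W_a / W_b ≈ 1.52

Path (a) isothermal: W = P₁V₁ ln(V₂/V₁) → W_a/(P₁V₁) = 1.351.
Path (b) adiabatic: W = P₁V₁(1 − (V₁/V₂)^(γ−1))/(γ−1) → W_b/(P₁V₁) = 0.8907.
W_a / W_b = 1.351 / 0.8907 = 1.517.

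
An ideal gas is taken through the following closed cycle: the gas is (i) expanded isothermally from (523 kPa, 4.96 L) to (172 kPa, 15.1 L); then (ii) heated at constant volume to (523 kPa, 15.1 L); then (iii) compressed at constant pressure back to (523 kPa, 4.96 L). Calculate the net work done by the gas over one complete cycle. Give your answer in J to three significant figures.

W_net ≈ -2420 J

Leg (i): W = PᵢVᵢ ln(V_f/Vᵢ) = (2594) ln(15.1/4.96) = 2888 J.
Leg (ii): W = 0.
Leg (iii): W = PΔV = (523)(4.96 − 15.1) = -5303 J.
W_net = 2888 − 5303 = -2415 J.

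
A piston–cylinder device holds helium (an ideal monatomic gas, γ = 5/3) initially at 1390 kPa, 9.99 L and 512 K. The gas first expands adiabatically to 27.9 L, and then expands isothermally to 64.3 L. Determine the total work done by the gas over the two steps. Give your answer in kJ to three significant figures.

W_total ≈ 16.2 kJ

Step 1 (adiabatic): W = (P₁V₁ − P₂V₂)/(γ−1) = (13886 − 7002)/0.667 = 10326 J.
After step 1: P = 251 kPa, V = 27.9 L, T = 258.2 K.
Step 2 (isothermal): W = P₁V₁ ln(V₂/V₁) = (7002) ln(64.3/27.9) = 5846 J.
W_total = 10326 + 5846 = 16172 J.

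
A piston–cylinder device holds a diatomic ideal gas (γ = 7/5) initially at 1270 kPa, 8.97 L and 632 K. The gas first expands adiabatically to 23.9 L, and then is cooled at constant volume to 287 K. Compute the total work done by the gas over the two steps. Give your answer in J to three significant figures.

W_total ≈ 9240 J

Step 1 (adiabatic): W = (P₁V₁ − P₂V₂)/(γ−1) = (11392 − 7698)/0.4 = 9236 J.
Step 2 (isochoric): W = 0 (constant volume).
W_total = 9236 + 0 = 9236 J.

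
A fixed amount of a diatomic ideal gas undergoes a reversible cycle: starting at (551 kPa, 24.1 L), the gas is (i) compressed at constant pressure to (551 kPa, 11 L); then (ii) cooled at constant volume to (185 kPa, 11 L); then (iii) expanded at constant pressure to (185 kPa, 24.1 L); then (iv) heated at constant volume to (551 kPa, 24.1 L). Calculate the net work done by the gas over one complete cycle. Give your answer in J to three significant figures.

W_net ≈ -4790 J

Constant-volume legs do no work.
W(i) = (551)(11 − 24.1) = -7218 J; W(iii) = (185)(24.1 − 11) = 2424 J.
W_net = -7218 + 2424 = -4795 J (the counter-clockwise enclosed area).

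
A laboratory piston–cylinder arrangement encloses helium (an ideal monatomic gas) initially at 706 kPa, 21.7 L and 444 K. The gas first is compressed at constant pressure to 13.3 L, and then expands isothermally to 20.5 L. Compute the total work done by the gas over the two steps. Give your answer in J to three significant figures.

W_total ≈ -1870 J

Step 1 (isobaric): W = PΔV = (706 kPa)(13.3 − 21.7 L) = -5930 J.
After step 1: P = 706 kPa, V = 13.3 L, T = 272.1 K.
Step 2 (isothermal): W = P₁V₁ ln(V₂/V₁) = (9390) ln(20.5/13.3) = 4063 J.
W_total = -5930 + 4063 = -1868 J.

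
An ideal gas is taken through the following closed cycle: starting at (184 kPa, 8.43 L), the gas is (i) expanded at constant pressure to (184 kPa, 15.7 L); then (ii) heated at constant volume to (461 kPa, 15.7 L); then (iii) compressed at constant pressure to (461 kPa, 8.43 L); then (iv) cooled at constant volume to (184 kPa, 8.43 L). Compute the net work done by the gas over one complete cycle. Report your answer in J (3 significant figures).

W_net ≈ -2010 J

Constant-volume legs do no work.
W(i) = (184)(15.7 − 8.43) = 1338 J; W(iii) = (461)(8.43 − 15.7) = -3351 J.
W_net = 1338 − 3351 = -2014 J (the counter-clockwise enclosed area).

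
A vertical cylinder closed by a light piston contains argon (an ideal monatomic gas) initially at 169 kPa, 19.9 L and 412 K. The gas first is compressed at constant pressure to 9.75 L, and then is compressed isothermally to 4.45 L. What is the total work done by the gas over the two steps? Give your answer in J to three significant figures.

W_total ≈ -3010 J

Step 1 (isobaric): W = PΔV = (169 kPa)(9.75 − 19.9 L) = -1715 J.
After step 1: P = 169 kPa, V = 9.75 L, T = 201.9 K.
Step 2 (isothermal): W = P₁V₁ ln(V₂/V₁) = (1648) ln(4.45/9.75) = -1292 J.
W_total = -1715 − 1292 = -3008 J.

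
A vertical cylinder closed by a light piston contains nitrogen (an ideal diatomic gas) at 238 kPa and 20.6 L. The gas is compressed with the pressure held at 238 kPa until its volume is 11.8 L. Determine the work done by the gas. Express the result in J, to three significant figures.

W ≈ -2090 J

Isobaric: W = P ΔV.
W = (238 kPa)(11.8 − 20.6 L) = (238)(-8.8) = -2094 J.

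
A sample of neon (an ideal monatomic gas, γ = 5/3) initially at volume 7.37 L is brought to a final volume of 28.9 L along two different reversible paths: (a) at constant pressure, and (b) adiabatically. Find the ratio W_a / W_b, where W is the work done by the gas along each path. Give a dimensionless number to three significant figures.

W_a / W_b ≈ 3.26

Path (a) isobaric: W = P₁(V₂ − V₁) → W_a/(P₁V₁) = 2.921.
Path (b) adiabatic: W = P₁V₁(1 − (V₁/V₂)^(γ−1))/(γ−1) → W_b/(P₁V₁) = 0.8968.
W_a / W_b = 2.921 / 0.8968 = 3.258.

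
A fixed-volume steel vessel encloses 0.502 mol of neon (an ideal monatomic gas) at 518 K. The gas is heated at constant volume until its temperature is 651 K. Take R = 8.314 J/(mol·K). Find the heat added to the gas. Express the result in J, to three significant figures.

Q ≈ 833 J

Constant volume ⇒ W = 0, so Q = ΔU = nCᵥΔT with Cᵥ = 3R/2 = 12.47 J/(mol·K).
ΔU = (0.502)(12.47)(651 − 518) = 832.6 J.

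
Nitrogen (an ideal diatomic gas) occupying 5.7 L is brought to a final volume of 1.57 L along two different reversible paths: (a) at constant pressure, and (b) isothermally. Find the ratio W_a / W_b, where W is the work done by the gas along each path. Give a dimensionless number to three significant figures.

Path (a) isobaric: W = P₁(V₂ − V₁) → W_a/(P₁V₁) = -0.7246.
Path (b) isothermal: W = P₁V₁ ln(V₂/V₁) → W_b/(P₁V₁) = -1.289.
W_a / W_b = -0.7246 / -1.289 = 0.5619.

W_a / W_b ≈ 0.562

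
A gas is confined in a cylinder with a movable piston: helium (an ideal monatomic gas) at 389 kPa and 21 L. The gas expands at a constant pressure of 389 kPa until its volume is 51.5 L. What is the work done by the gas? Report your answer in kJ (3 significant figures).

Isobaric: W = P ΔV.
W = (389 kPa)(51.5 − 21 L) = (389)(30.5) = 11864 J.

W ≈ 11.9 kJ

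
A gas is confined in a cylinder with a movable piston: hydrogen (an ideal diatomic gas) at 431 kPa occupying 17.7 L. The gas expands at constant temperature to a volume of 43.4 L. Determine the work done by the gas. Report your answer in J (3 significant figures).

W ≈ 6840 J

Isothermal: W = nRT ln(V₂/V₁) = P₁V₁ ln(V₂/V₁).
P₁V₁ = (431 kPa)(17.7 L) = 7629 J.
W = 7629 × ln(43.4/17.7) = 7629 × 0.8969
W_by_gas = 6842 J.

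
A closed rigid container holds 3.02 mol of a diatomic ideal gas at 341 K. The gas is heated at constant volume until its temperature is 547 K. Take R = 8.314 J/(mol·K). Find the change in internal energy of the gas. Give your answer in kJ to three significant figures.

Constant volume ⇒ W = 0, so Q = ΔU = nCᵥΔT with Cᵥ = 5R/2 = 20.79 J/(mol·K).
ΔU = (3.02)(20.79)(547 − 341) = 12931 J.

ΔU ≈ 12.9 kJ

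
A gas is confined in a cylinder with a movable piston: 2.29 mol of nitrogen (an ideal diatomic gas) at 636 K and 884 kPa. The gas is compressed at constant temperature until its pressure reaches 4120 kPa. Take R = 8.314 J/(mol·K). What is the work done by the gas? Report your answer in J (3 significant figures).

W ≈ -18600 J

Isothermal process: W = nRT ln(V₂/V₁) = nRT ln(P₁/P₂).
W = (2.29)(8.314)(636) × ln(884/4120)
  = 12109 × ln(0.2146) = 12109 × -1.539
W_by_gas = -18637 J.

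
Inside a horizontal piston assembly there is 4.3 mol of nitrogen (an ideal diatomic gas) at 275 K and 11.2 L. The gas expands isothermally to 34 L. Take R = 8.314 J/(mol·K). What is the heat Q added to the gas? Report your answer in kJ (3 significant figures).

Isothermal ⇒ ΔU = 0, so Q = W = nRT ln(V₂/V₁).
Q = (4.3)(8.314)(275) ln(34/11.2) = 9831 × 1.11 = 10917 J.

Q ≈ 10.9 kJ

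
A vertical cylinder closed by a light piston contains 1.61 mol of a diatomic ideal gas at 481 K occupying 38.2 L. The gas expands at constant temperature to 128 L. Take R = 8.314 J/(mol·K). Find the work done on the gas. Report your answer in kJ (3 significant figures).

Isothermal: W = nRT ln(V₂/V₁).
W = (1.61)(8.314)(481) × ln(128/38.2)
  = 6438 × 1.209
W_by_gas = 7785 J; work on gas = −W_by = -7785 J.

W ≈ -7.79 kJ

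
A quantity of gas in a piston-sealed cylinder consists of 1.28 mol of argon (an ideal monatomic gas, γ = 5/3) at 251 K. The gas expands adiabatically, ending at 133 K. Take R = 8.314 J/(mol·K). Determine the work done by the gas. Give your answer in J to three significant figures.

W ≈ 1880 J

Adiabatic ⇒ Q = 0, so W_by = −ΔU = nCᵥ(T₁ − T₂).
Cᵥ = 3R/2 = 12.47 J/(mol·K).
W = (1.28)(12.47)(251 − 133) = 1884 J.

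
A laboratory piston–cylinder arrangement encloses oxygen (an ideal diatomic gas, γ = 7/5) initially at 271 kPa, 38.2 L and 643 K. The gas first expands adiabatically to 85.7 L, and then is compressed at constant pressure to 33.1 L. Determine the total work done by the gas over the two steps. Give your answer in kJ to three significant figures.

Step 1 (adiabatic): W = (P₁V₁ − P₂V₂)/(γ−1) = (10352 − 7493)/0.4 = 7148 J.
After step 1: P = 87.43 kPa, V = 85.7 L, T = 465.4 K.
Step 2 (isobaric): W = PΔV = (87.43 kPa)(33.1 − 85.7 L) = -4599 J.
W_total = 7148 − 4599 = 2548 J.

W_total ≈ 2.55 kJ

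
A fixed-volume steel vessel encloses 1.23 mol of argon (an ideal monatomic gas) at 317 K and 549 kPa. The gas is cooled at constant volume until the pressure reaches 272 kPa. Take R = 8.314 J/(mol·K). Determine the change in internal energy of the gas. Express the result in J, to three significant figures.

ΔU ≈ -2450 J

Constant volume ⇒ W = 0, so Q = ΔU = nCᵥΔT with Cᵥ = 3R/2 = 12.47 J/(mol·K).
At constant V, T₂/T₁ = P₂/P₁ ⇒ ΔT = T₁(P₂/P₁ − 1) = 317·(272/549 − 1) = -159.9 K.
ΔU = (1.23)(12.47)(-159.9) = -2453 J.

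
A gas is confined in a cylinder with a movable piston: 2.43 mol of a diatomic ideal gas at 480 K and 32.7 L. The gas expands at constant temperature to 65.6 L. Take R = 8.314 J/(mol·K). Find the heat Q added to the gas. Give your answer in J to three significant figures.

Q ≈ 6750 J

Isothermal ⇒ ΔU = 0, so Q = W = nRT ln(V₂/V₁).
Q = (2.43)(8.314)(480) ln(65.6/32.7) = 9697 × 0.6962 = 6751 J.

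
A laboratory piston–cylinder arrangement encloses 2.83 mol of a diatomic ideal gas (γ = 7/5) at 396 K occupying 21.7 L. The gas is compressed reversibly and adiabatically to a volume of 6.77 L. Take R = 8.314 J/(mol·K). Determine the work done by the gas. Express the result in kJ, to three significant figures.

Adiabatic: TV^(γ−1) = const with γ = 7/5.
T₂ = T₁ (V₁/V₂)^(γ−1) = 396 × (21.7/6.77)^0.4 = 396 × 1.593 = 631 K.
W_by = nCᵥ(T₁ − T₂) = (2.83)(20.79)(396 − 631) = -13824 J.

W ≈ -13.8 kJ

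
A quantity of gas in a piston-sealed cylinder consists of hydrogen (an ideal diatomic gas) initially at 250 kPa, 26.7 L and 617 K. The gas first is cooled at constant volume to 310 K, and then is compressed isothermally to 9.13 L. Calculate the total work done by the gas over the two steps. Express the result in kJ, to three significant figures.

W_total ≈ -3.60 kJ

Step 1 (isochoric): W = 0 (constant volume).
After step 1: P = 125.6 kPa (V unchanged).
Step 2 (isothermal): W = P₁V₁ ln(V₂/V₁) = (3354) ln(9.13/26.7) = -3599 J.
W_total = 0 − 3599 = -3599 J.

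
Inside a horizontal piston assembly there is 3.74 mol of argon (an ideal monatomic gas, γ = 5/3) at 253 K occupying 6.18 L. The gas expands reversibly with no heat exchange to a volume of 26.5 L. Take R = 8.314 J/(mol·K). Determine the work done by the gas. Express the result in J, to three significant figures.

Adiabatic: TV^(γ−1) = const with γ = 5/3.
T₂ = T₁ (V₁/V₂)^(γ−1) = 253 × (6.18/26.5)^0.667 = 253 × 0.3789 = 95.86 K.
W_by = nCᵥ(T₁ − T₂) = (3.74)(12.47)(253 − 95.86) = 7329 J.

W ≈ 7330 J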